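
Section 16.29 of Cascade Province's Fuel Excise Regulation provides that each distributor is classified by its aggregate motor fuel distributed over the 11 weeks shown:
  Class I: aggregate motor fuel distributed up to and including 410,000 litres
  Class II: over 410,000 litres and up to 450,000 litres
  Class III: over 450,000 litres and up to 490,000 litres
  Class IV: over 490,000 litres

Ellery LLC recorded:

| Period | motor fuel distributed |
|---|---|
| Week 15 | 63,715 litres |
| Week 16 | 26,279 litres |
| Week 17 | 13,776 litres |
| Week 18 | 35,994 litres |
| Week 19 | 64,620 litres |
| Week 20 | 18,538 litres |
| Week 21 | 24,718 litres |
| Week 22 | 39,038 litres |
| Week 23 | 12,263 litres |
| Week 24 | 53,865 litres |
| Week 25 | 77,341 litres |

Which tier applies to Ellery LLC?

Aggregate motor fuel distributed: 63,715 litres + 26,279 litres + 13,776 litres + 35,994 litres + 64,620 litres + 18,538 litres + 24,718 litres + 39,038 litres + 12,263 litres + 53,865 litres + 77,341 litres = 430,147 litres.
410,000 litres < 430,147 litres ≤ 450,000 litres, so Class II applies.

Class II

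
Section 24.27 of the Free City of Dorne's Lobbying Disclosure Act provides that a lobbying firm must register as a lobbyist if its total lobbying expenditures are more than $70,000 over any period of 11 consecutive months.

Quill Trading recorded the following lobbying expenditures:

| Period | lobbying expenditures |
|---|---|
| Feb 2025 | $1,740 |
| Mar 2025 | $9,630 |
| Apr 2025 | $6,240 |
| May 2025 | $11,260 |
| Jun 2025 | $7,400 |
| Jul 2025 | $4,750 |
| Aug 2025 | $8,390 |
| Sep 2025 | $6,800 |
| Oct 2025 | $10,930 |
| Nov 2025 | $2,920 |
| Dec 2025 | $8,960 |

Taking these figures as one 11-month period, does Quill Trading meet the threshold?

Yes

Total lobbying expenditures: $1,740 + $9,630 + $6,240 + $11,260 + $7,400 + $4,750 + $8,390 + $6,800 + $10,930 + $2,920 + $8,960 = $79,020.
$79,020 > $70,000, so the threshold is exceeded.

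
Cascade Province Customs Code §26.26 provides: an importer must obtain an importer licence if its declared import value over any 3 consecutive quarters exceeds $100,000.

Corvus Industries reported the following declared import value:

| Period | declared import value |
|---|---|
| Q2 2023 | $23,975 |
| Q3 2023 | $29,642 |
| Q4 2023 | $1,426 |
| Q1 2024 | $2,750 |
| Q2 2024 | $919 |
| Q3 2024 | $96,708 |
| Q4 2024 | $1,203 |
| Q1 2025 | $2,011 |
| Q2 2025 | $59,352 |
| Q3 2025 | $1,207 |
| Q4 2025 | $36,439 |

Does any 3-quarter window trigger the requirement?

Q2 2023–Q4 2023: $23,975 + $29,642 + $1,426 = $55,043 (under)
Q3 2023–Q1 2024: $29,642 + $1,426 + $2,750 = $33,818 (under)
Q4 2023–Q2 2024: $1,426 + $2,750 + $919 = $5,095 (under)
Q1 2024–Q3 2024: $2,750 + $919 + $96,708 = $100,377 (over)
Q2 2024–Q4 2024: $919 + $96,708 + $1,203 = $98,830 (under)
Q3 2024–Q1 2025: $96,708 + $1,203 + $2,011 = $99,922 (under)
Q4 2024–Q2 2025: $1,203 + $2,011 + $59,352 = $62,566 (under)
Q1 2025–Q3 2025: $2,011 + $59,352 + $1,207 = $62,570 (under)
Q2 2025–Q4 2025: $59,352 + $1,207 + $36,439 = $96,998 (under)
At least one window exceeds $100,000.

Yes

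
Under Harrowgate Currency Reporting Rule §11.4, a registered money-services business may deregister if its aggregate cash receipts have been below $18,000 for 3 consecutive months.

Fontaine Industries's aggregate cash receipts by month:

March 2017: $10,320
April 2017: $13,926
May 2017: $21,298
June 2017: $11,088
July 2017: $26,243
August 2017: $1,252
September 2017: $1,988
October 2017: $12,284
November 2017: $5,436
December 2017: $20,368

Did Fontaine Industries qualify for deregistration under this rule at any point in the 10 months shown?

Yes

Months below $18,000: March 2017, April 2017, June 2017, August 2017, September 2017, October 2017, November 2017.
Longest run of consecutive months below the threshold: 4.
4 ≥ 3, so Fontaine Industries became eligible.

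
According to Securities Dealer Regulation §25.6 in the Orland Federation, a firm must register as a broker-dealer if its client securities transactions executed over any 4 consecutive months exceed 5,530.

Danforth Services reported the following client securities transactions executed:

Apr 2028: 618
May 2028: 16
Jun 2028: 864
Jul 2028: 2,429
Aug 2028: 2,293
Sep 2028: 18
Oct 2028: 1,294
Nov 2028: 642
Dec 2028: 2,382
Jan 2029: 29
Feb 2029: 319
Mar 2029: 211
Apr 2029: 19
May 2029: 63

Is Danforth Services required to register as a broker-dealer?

Yes

Apr 2028–Jul 2028: 618 + 16 + 864 + 2,429 = 3,927 (under)
May 2028–Aug 2028: 16 + 864 + 2,429 + 2,293 = 5,602 (over)
Jun 2028–Sep 2028: 864 + 2,429 + 2,293 + 18 = 5,604 (over)
Jul 2028–Oct 2028: 2,429 + 2,293 + 18 + 1,294 = 6,034 (over)
Aug 2028–Nov 2028: 2,293 + 18 + 1,294 + 642 = 4,247 (under)
Sep 2028–Dec 2028: 18 + 1,294 + 642 + 2,382 = 4,336 (under)
Oct 2028–Jan 2029: 1,294 + 642 + 2,382 + 29 = 4,347 (under)
Nov 2028–Feb 2029: 642 + 2,382 + 29 + 319 = 3,372 (under)
Dec 2028–Mar 2029: 2,382 + 29 + 319 + 211 = 2,941 (under)
Jan 2029–Apr 2029: 29 + 319 + 211 + 19 = 578 (under)
Feb 2029–May 2029: 319 + 211 + 19 + 63 = 612 (under)
At least one window exceeds 5,530.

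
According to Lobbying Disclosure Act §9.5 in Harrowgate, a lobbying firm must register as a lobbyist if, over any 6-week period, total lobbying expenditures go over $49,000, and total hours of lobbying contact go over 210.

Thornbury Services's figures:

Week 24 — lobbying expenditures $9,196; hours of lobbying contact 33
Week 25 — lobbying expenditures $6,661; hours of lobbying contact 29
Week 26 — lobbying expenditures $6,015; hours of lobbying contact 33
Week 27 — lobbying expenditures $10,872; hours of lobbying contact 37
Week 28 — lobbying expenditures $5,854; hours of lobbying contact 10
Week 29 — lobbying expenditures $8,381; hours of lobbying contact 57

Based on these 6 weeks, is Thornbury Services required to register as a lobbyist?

Total lobbying expenditures: $9,196 + $6,661 + $6,015 + $10,872 + $5,854 + $8,381 = $46,979 (≤ $49,000).
Total hours of lobbying contact: 33 + 29 + 33 + 37 + 10 + 57 = 199 (≤ 210).
The test is 'and': the rule requires both, and at least one is not exceeded.

No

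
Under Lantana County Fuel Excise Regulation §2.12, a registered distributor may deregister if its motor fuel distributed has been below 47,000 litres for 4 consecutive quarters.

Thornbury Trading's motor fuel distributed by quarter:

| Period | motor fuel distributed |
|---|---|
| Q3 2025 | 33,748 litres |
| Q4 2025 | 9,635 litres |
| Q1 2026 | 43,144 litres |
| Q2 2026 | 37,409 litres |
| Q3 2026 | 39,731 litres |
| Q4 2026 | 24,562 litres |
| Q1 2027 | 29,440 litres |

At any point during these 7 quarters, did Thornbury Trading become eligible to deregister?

Quarters below 47,000 litres: Q3 2025, Q4 2025, Q1 2026, Q2 2026, Q3 2026, Q4 2026, Q1 2027.
Longest run of consecutive quarters below the threshold: 7.
7 ≥ 4, so Thornbury Trading became eligible.

Yes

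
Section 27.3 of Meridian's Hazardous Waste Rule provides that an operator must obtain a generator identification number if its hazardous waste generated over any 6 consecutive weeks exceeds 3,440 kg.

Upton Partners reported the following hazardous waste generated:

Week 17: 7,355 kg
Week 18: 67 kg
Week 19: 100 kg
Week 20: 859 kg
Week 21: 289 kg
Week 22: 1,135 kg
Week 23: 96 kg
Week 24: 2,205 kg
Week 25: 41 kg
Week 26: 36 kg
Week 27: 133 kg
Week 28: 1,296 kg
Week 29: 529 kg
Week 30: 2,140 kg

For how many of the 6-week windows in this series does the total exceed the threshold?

8

Week 17–Week 22: 7,355 kg + 67 kg + 100 kg + 859 kg + 289 kg + 1,135 kg = 9,805 kg (over)
Week 18–Week 23: 67 kg + 100 kg + 859 kg + 289 kg + 1,135 kg + 96 kg = 2,546 kg (under)
Week 19–Week 24: 100 kg + 859 kg + 289 kg + 1,135 kg + 96 kg + 2,205 kg = 4,684 kg (over)
Week 20–Week 25: 859 kg + 289 kg + 1,135 kg + 96 kg + 2,205 kg + 41 kg = 4,625 kg (over)
Week 21–Week 26: 289 kg + 1,135 kg + 96 kg + 2,205 kg + 41 kg + 36 kg = 3,802 kg (over)
Week 22–Week 27: 1,135 kg + 96 kg + 2,205 kg + 41 kg + 36 kg + 133 kg = 3,646 kg (over)
Week 23–Week 28: 96 kg + 2,205 kg + 41 kg + 36 kg + 133 kg + 1,296 kg = 3,807 kg (over)
Week 24–Week 29: 2,205 kg + 41 kg + 36 kg + 133 kg + 1,296 kg + 529 kg = 4,240 kg (over)
Week 25–Week 30: 41 kg + 36 kg + 133 kg + 1,296 kg + 529 kg + 2,140 kg = 4,175 kg (over)
8 windows exceed the threshold.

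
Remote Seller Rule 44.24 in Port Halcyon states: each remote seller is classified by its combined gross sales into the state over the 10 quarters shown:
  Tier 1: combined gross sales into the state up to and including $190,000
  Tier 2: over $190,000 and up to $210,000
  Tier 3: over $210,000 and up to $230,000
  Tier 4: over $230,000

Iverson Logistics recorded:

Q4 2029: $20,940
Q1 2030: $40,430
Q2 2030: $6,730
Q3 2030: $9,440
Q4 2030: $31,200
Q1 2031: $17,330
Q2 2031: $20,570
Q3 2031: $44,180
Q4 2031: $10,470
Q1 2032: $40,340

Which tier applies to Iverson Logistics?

Tier 4

Combined gross sales into the state: $20,940 + $40,430 + $6,730 + $9,440 + $31,200 + $17,330 + $20,570 + $44,180 + $10,470 + $40,340 = $241,630.
$241,630 > $230,000, so Tier 4 applies.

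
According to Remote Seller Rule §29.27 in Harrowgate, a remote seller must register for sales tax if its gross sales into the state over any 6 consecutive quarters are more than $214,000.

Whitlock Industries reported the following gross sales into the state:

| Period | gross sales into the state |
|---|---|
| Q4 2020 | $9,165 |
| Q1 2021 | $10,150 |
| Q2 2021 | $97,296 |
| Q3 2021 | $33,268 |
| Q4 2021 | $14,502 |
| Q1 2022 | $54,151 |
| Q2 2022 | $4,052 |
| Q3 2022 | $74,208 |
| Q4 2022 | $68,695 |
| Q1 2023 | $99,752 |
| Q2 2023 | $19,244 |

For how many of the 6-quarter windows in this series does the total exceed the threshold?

5

Q4 2020–Q1 2022: $9,165 + $10,150 + $97,296 + $33,268 + $14,502 + $54,151 = $218,532 (over)
Q1 2021–Q2 2022: $10,150 + $97,296 + $33,268 + $14,502 + $54,151 + $4,052 = $213,419 (under)
Q2 2021–Q3 2022: $97,296 + $33,268 + $14,502 + $54,151 + $4,052 + $74,208 = $277,477 (over)
Q3 2021–Q4 2022: $33,268 + $14,502 + $54,151 + $4,052 + $74,208 + $68,695 = $248,876 (over)
Q4 2021–Q1 2023: $14,502 + $54,151 + $4,052 + $74,208 + $68,695 + $99,752 = $315,360 (over)
Q1 2022–Q2 2023: $54,151 + $4,052 + $74,208 + $68,695 + $99,752 + $19,244 = $320,102 (over)
5 windows exceed the threshold.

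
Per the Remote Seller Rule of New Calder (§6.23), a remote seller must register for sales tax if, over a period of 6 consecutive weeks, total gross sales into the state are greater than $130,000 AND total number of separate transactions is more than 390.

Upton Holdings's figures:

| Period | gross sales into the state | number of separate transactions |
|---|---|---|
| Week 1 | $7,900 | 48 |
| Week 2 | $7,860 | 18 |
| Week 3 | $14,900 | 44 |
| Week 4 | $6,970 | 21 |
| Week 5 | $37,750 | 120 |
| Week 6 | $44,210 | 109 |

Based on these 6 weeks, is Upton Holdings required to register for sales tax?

No

Total gross sales into the state: $7,900 + $7,860 + $14,900 + $6,970 + $37,750 + $44,210 = $119,590 (≤ $130,000).
Total number of separate transactions: 48 + 18 + 44 + 21 + 120 + 109 = 360 (≤ 390).
The test is 'and': the rule requires both, and at least one is not exceeded.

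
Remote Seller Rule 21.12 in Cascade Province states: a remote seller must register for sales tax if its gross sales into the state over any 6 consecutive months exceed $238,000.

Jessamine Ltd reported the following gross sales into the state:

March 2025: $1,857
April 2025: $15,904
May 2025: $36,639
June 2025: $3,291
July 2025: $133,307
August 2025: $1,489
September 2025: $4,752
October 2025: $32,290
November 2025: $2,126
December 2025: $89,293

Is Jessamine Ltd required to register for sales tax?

Yes

March 2025–August 2025: $1,857 + $15,904 + $36,639 + $3,291 + $133,307 + $1,489 = $192,487 (under)
April 2025–September 2025: $15,904 + $36,639 + $3,291 + $133,307 + $1,489 + $4,752 = $195,382 (under)
May 2025–October 2025: $36,639 + $3,291 + $133,307 + $1,489 + $4,752 + $32,290 = $211,768 (under)
June 2025–November 2025: $3,291 + $133,307 + $1,489 + $4,752 + $32,290 + $2,126 = $177,255 (under)
July 2025–December 2025: $133,307 + $1,489 + $4,752 + $32,290 + $2,126 + $89,293 = $263,257 (over)
At least one window exceeds $238,000.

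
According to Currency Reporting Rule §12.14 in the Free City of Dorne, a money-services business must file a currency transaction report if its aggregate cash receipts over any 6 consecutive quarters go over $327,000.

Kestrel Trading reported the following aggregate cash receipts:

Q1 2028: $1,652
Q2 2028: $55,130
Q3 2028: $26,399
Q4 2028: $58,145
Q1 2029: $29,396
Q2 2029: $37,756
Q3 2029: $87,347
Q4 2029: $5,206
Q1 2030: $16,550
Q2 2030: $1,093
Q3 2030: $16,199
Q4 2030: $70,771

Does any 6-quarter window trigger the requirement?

Q1 2028–Q2 2029: $1,652 + $55,130 + $26,399 + $58,145 + $29,396 + $37,756 = $208,478 (under)
Q2 2028–Q3 2029: $55,130 + $26,399 + $58,145 + $29,396 + $37,756 + $87,347 = $294,173 (under)
Q3 2028–Q4 2029: $26,399 + $58,145 + $29,396 + $37,756 + $87,347 + $5,206 = $244,249 (under)
Q4 2028–Q1 2030: $58,145 + $29,396 + $37,756 + $87,347 + $5,206 + $16,550 = $234,400 (under)
Q1 2029–Q2 2030: $29,396 + $37,756 + $87,347 + $5,206 + $16,550 + $1,093 = $177,348 (under)
Q2 2029–Q3 2030: $37,756 + $87,347 + $5,206 + $16,550 + $1,093 + $16,199 = $164,151 (under)
Q3 2029–Q4 2030: $87,347 + $5,206 + $16,550 + $1,093 + $16,199 + $70,771 = $197,166 (under)
No window exceeds $327,000.

No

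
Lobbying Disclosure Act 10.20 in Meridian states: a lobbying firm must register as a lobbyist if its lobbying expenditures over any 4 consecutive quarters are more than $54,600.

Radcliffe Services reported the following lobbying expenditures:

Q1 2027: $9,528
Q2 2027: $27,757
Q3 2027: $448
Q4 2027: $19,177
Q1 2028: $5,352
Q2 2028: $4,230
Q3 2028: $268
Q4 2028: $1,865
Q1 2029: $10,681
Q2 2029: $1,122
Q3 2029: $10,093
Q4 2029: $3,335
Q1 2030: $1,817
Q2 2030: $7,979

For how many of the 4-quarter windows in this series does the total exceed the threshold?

Q1 2027–Q4 2027: $9,528 + $27,757 + $448 + $19,177 = $56,910 (over)
Q2 2027–Q1 2028: $27,757 + $448 + $19,177 + $5,352 = $52,734 (under)
Q3 2027–Q2 2028: $448 + $19,177 + $5,352 + $4,230 = $29,207 (under)
Q4 2027–Q3 2028: $19,177 + $5,352 + $4,230 + $268 = $29,027 (under)
Q1 2028–Q4 2028: $5,352 + $4,230 + $268 + $1,865 = $11,715 (under)
Q2 2028–Q1 2029: $4,230 + $268 + $1,865 + $10,681 = $17,044 (under)
Q3 2028–Q2 2029: $268 + $1,865 + $10,681 + $1,122 = $13,936 (under)
Q4 2028–Q3 2029: $1,865 + $10,681 + $1,122 + $10,093 = $23,761 (under)
Q1 2029–Q4 2029: $10,681 + $1,122 + $10,093 + $3,335 = $25,231 (under)
Q2 2029–Q1 2030: $1,122 + $10,093 + $3,335 + $1,817 = $16,367 (under)
Q3 2029–Q2 2030: $10,093 + $3,335 + $1,817 + $7,979 = $23,224 (under)
1 window exceeds the threshold.

1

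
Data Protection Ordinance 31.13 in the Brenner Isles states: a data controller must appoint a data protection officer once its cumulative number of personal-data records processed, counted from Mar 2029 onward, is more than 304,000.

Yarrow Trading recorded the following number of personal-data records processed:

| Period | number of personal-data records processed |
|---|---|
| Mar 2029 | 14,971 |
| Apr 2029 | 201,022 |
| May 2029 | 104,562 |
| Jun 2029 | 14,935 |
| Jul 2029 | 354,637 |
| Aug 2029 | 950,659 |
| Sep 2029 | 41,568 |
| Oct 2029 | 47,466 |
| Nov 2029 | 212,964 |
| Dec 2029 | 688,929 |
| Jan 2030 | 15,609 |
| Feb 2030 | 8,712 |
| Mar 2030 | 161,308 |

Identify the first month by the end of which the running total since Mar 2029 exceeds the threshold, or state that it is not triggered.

May 2029

Through Mar 2029: 14,971
Through Apr 2029: 215,993
Through May 2029: 320,555 ← exceeds threshold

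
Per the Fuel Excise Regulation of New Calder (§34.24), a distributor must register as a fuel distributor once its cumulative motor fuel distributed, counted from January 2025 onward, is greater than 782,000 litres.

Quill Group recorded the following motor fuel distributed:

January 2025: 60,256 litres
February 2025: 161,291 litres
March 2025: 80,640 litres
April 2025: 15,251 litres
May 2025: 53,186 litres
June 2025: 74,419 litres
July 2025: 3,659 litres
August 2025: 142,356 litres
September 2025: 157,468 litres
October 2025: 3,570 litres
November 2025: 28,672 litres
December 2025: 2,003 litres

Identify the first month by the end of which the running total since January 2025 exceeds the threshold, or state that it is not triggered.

December 2025

Through January 2025: 60,256 litres
Through February 2025: 221,547 litres
Through March 2025: 302,187 litres
Through April 2025: 317,438 litres
Through May 2025: 370,624 litres
Through June 2025: 445,043 litres
Through July 2025: 448,702 litres
Through August 2025: 591,058 litres
Through September 2025: 748,526 litres
Through October 2025: 752,096 litres
Through November 2025: 780,768 litres
Through December 2025: 782,771 litres ← exceeds threshold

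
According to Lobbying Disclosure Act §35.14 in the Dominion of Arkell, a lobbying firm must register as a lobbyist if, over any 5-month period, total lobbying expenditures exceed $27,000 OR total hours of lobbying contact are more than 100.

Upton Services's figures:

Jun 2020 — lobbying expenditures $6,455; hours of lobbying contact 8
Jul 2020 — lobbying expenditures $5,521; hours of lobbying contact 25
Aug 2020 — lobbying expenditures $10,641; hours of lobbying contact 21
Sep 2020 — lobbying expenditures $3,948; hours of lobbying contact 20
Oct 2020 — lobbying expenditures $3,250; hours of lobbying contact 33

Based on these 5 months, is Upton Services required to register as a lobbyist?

Yes

Total lobbying expenditures: $6,455 + $5,521 + $10,641 + $3,948 + $3,250 = $29,815 (> $27,000).
Total hours of lobbying contact: 8 + 25 + 21 + 20 + 33 = 107 (> 100).
The test is 'or': at least one threshold is exceeded.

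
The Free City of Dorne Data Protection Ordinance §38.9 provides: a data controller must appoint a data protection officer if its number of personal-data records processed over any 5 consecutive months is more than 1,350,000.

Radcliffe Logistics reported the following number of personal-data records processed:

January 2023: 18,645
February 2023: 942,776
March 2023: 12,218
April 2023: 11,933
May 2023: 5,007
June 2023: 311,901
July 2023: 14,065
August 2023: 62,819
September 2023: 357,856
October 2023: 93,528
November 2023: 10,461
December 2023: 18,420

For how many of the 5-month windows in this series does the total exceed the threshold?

January 2023–May 2023: 18,645 + 942,776 + 12,218 + 11,933 + 5,007 = 990,579 (under)
February 2023–June 2023: 942,776 + 12,218 + 11,933 + 5,007 + 311,901 = 1,283,835 (under)
March 2023–July 2023: 12,218 + 11,933 + 5,007 + 311,901 + 14,065 = 355,124 (under)
April 2023–August 2023: 11,933 + 5,007 + 311,901 + 14,065 + 62,819 = 405,725 (under)
May 2023–September 2023: 5,007 + 311,901 + 14,065 + 62,819 + 357,856 = 751,648 (under)
June 2023–October 2023: 311,901 + 14,065 + 62,819 + 357,856 + 93,528 = 840,169 (under)
July 2023–November 2023: 14,065 + 62,819 + 357,856 + 93,528 + 10,461 = 538,729 (under)
August 2023–December 2023: 62,819 + 357,856 + 93,528 + 10,461 + 18,420 = 543,084 (under)
0 windows exceed the threshold.

0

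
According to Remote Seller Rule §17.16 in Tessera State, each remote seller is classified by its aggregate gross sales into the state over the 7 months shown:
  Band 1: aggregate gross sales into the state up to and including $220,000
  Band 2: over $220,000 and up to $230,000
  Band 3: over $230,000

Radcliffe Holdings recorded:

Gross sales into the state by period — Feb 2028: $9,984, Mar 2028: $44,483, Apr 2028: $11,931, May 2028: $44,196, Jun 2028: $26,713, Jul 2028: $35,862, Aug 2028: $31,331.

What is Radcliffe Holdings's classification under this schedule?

Aggregate gross sales into the state: $9,984 + $44,483 + $11,931 + $44,196 + $26,713 + $35,862 + $31,331 = $204,500.
$204,500 ≤ $220,000, so Band 1 applies.

Band 1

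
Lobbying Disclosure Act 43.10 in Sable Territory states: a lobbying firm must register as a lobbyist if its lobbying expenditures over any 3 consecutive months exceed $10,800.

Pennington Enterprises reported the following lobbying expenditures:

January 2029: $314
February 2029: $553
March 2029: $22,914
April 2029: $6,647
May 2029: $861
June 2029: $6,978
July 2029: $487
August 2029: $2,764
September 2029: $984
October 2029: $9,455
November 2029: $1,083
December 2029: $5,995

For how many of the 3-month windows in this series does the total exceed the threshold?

7

January 2029–March 2029: $314 + $553 + $22,914 = $23,781 (over)
February 2029–April 2029: $553 + $22,914 + $6,647 = $30,114 (over)
March 2029–May 2029: $22,914 + $6,647 + $861 = $30,422 (over)
April 2029–June 2029: $6,647 + $861 + $6,978 = $14,486 (over)
May 2029–July 2029: $861 + $6,978 + $487 = $8,326 (under)
June 2029–August 2029: $6,978 + $487 + $2,764 = $10,229 (under)
July 2029–September 2029: $487 + $2,764 + $984 = $4,235 (under)
August 2029–October 2029: $2,764 + $984 + $9,455 = $13,203 (over)
September 2029–November 2029: $984 + $9,455 + $1,083 = $11,522 (over)
October 2029–December 2029: $9,455 + $1,083 + $5,995 = $16,533 (over)
7 windows exceed the threshold.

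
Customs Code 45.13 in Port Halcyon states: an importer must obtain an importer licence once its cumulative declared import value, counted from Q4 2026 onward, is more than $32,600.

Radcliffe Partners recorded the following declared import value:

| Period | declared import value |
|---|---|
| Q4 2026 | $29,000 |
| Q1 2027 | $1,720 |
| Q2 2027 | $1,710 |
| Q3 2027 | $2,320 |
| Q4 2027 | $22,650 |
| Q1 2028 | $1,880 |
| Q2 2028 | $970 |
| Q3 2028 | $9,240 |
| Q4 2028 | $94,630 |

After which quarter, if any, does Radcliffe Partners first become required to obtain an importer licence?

Q3 2027

Through Q4 2026: $29,000
Through Q1 2027: $30,720
Through Q2 2027: $32,430
Through Q3 2027: $34,750 ← exceeds threshold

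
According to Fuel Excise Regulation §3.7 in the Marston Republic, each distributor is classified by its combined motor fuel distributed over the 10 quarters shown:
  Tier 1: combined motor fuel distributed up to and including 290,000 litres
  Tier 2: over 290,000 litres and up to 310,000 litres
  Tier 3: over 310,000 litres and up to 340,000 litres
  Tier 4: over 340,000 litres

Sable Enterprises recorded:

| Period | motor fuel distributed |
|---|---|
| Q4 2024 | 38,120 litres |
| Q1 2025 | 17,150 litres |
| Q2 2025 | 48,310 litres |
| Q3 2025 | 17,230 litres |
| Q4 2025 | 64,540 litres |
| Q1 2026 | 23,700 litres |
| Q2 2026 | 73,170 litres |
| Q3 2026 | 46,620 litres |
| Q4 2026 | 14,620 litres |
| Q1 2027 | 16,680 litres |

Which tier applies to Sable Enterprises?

Combined motor fuel distributed: 38,120 litres + 17,150 litres + 48,310 litres + 17,230 litres + 64,540 litres + 23,700 litres + 73,170 litres + 46,620 litres + 14,620 litres + 16,680 litres = 360,140 litres.
360,140 litres > 340,000 litres, so Tier 4 applies.

Tier 4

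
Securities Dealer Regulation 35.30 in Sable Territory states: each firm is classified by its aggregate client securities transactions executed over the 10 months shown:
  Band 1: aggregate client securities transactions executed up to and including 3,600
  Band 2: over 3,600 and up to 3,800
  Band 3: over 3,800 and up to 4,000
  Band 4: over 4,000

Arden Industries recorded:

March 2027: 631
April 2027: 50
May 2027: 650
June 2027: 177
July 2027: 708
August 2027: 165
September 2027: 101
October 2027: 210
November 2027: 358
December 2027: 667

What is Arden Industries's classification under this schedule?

Band 2

Aggregate client securities transactions executed: 631 + 50 + 650 + 177 + 708 + 165 + 101 + 210 + 358 + 667 = 3,717.
3,600 < 3,717 ≤ 3,800, so Band 2 applies.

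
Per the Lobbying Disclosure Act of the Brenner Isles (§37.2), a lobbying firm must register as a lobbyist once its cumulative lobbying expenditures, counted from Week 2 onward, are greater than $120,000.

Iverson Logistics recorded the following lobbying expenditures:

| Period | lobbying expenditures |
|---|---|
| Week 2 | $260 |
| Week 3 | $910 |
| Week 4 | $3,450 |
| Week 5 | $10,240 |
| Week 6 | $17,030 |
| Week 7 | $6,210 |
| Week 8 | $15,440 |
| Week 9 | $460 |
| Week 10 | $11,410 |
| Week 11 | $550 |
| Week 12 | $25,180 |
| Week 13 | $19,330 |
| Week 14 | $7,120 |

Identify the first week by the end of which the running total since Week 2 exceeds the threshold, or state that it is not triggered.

Through Week 2: $260
Through Week 3: $1,170
Through Week 4: $4,620
Through Week 5: $14,860
Through Week 6: $31,890
Through Week 7: $38,100
Through Week 8: $53,540
Through Week 9: $54,000
Through Week 10: $65,410
Through Week 11: $65,960
Through Week 12: $91,140
Through Week 13: $110,470
Through Week 14: $117,590
Final cumulative total $117,590 ≤ $120,000; the threshold is never exceeded.

Not triggered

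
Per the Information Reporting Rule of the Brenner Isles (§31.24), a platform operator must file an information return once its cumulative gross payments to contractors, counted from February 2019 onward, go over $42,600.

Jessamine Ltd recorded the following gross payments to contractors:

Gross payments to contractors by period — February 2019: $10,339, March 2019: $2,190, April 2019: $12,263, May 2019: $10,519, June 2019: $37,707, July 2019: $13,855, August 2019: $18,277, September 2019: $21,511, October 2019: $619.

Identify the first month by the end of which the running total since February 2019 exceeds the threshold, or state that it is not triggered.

June 2019

Through February 2019: $10,339
Through March 2019: $12,529
Through April 2019: $24,792
Through May 2019: $35,311
Through June 2019: $73,018 ← exceeds threshold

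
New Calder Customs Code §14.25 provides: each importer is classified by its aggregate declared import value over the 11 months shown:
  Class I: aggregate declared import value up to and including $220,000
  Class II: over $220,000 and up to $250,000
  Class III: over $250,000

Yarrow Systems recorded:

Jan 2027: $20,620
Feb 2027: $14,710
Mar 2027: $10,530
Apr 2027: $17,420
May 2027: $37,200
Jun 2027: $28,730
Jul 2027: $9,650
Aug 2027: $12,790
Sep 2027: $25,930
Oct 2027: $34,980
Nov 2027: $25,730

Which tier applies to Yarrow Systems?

Class II

Aggregate declared import value: $20,620 + $14,710 + $10,530 + $17,420 + $37,200 + $28,730 + $9,650 + $12,790 + $25,930 + $34,980 + $25,730 = $238,290.
$220,000 < $238,290 ≤ $250,000, so Class II applies.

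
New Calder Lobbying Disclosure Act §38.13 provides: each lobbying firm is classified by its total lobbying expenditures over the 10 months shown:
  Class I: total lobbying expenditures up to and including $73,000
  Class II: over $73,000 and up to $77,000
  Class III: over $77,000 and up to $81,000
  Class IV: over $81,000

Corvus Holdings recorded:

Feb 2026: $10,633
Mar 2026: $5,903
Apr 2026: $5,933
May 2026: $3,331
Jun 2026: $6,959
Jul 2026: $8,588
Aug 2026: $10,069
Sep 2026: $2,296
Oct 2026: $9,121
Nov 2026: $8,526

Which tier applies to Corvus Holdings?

Class I

Total lobbying expenditures: $10,633 + $5,903 + $5,933 + $3,331 + $6,959 + $8,588 + $10,069 + $2,296 + $9,121 + $8,526 = $71,359.
$71,359 ≤ $73,000, so Class I applies.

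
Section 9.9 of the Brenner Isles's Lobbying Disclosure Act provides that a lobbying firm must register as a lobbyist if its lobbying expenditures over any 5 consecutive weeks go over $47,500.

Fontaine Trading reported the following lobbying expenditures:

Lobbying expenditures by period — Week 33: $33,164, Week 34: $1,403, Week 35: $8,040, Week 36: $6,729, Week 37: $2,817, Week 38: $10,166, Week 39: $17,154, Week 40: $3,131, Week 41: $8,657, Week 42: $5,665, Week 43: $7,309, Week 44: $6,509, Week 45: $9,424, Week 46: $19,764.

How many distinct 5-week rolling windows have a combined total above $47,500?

Week 33–Week 37: $33,164 + $1,403 + $8,040 + $6,729 + $2,817 = $52,153 (over)
Week 34–Week 38: $1,403 + $8,040 + $6,729 + $2,817 + $10,166 = $29,155 (under)
Week 35–Week 39: $8,040 + $6,729 + $2,817 + $10,166 + $17,154 = $44,906 (under)
Week 36–Week 40: $6,729 + $2,817 + $10,166 + $17,154 + $3,131 = $39,997 (under)
Week 37–Week 41: $2,817 + $10,166 + $17,154 + $3,131 + $8,657 = $41,925 (under)
Week 38–Week 42: $10,166 + $17,154 + $3,131 + $8,657 + $5,665 = $44,773 (under)
Week 39–Week 43: $17,154 + $3,131 + $8,657 + $5,665 + $7,309 = $41,916 (under)
Week 40–Week 44: $3,131 + $8,657 + $5,665 + $7,309 + $6,509 = $31,271 (under)
Week 41–Week 45: $8,657 + $5,665 + $7,309 + $6,509 + $9,424 = $37,564 (under)
Week 42–Week 46: $5,665 + $7,309 + $6,509 + $9,424 + $19,764 = $48,671 (over)
2 windows exceed the threshold.

2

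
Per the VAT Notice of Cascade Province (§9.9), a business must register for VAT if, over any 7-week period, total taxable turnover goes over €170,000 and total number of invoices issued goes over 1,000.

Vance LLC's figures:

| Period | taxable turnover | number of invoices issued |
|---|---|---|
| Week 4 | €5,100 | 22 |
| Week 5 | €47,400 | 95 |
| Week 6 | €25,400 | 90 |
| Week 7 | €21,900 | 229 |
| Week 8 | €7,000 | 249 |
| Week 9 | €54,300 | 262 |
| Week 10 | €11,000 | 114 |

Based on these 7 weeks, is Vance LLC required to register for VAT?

Yes

Total taxable turnover: €5,100 + €47,400 + €25,400 + €21,900 + €7,000 + €54,300 + €11,000 = €172,100 (> €170,000).
Total number of invoices issued: 22 + 95 + 90 + 229 + 249 + 262 + 114 = 1,061 (> 1,000).
The test is 'and': both thresholds are exceeded.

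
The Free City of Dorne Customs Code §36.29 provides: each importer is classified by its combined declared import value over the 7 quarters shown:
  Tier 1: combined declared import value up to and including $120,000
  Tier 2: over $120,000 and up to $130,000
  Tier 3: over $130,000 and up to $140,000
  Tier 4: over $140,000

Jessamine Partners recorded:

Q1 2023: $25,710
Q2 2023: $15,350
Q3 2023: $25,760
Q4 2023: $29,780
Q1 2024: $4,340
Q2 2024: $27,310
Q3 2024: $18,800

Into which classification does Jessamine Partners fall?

Combined declared import value: $25,710 + $15,350 + $25,760 + $29,780 + $4,340 + $27,310 + $18,800 = $147,050.
$147,050 > $140,000, so Tier 4 applies.

Tier 4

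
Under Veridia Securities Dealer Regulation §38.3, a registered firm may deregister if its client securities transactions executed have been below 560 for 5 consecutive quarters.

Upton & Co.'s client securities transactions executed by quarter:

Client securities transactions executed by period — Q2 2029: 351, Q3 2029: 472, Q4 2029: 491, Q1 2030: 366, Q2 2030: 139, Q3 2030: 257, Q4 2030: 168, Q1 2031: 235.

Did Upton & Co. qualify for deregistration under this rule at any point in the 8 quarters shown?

Quarters below 560: Q2 2029, Q3 2029, Q4 2029, Q1 2030, Q2 2030, Q3 2030, Q4 2030, Q1 2031.
Longest run of consecutive quarters below the threshold: 8.
8 ≥ 5, so Upton & Co. became eligible.

Yes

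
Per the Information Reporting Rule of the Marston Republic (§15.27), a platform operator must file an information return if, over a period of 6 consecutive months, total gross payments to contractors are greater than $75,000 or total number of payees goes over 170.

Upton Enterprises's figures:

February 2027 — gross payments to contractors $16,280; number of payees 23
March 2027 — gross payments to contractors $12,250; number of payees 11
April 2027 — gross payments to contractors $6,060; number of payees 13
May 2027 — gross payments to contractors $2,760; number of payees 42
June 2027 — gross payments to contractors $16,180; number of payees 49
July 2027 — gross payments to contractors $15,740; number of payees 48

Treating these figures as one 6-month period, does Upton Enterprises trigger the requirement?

Yes

Total gross payments to contractors: $16,280 + $12,250 + $6,060 + $2,760 + $16,180 + $15,740 = $69,270 (≤ $75,000).
Total number of payees: 23 + 11 + 13 + 42 + 49 + 48 = 186 (> 170).
The test is 'or': at least one threshold is exceeded.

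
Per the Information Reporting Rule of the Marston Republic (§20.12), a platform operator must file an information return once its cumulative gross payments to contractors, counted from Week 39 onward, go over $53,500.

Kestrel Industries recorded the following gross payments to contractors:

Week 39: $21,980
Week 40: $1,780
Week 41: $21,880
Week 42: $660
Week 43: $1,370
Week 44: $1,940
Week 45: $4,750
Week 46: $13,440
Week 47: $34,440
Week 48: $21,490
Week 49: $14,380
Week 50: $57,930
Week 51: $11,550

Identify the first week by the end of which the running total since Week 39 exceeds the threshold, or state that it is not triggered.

Week 45

Through Week 39: $21,980
Through Week 40: $23,760
Through Week 41: $45,640
Through Week 42: $46,300
Through Week 43: $47,670
Through Week 44: $49,610
Through Week 45: $54,360 ← exceeds threshold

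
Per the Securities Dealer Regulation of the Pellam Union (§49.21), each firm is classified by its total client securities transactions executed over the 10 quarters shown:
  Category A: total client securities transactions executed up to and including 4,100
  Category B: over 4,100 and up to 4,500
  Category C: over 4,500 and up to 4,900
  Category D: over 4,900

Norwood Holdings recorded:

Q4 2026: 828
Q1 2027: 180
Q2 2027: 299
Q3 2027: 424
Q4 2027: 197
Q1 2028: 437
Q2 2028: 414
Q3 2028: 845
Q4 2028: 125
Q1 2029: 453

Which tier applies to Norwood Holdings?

Category B

Total client securities transactions executed: 828 + 180 + 299 + 424 + 197 + 437 + 414 + 845 + 125 + 453 = 4,202.
4,100 < 4,202 ≤ 4,500, so Category B applies.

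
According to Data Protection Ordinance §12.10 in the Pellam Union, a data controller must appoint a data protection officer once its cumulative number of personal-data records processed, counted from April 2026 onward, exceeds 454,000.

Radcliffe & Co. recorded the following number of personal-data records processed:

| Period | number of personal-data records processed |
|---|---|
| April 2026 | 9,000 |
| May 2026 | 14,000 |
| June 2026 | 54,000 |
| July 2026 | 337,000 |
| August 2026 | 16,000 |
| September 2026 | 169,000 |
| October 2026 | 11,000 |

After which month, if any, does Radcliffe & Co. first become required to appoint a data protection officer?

September 2026

Through April 2026: 9,000
Through May 2026: 23,000
Through June 2026: 77,000
Through July 2026: 414,000
Through August 2026: 430,000
Through September 2026: 599,000 ← exceeds threshold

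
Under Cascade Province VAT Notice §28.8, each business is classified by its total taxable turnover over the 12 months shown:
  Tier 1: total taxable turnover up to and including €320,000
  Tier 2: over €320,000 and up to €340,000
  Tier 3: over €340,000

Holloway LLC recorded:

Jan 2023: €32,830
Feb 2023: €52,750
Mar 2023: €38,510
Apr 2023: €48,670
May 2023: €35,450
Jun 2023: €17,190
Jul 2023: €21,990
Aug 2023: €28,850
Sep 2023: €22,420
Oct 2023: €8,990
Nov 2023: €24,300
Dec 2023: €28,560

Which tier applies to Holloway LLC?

Tier 3

Total taxable turnover: €32,830 + €52,750 + €38,510 + €48,670 + €35,450 + €17,190 + €21,990 + €28,850 + €22,420 + €8,990 + €24,300 + €28,560 = €360,510.
€360,510 > €340,000, so Tier 3 applies.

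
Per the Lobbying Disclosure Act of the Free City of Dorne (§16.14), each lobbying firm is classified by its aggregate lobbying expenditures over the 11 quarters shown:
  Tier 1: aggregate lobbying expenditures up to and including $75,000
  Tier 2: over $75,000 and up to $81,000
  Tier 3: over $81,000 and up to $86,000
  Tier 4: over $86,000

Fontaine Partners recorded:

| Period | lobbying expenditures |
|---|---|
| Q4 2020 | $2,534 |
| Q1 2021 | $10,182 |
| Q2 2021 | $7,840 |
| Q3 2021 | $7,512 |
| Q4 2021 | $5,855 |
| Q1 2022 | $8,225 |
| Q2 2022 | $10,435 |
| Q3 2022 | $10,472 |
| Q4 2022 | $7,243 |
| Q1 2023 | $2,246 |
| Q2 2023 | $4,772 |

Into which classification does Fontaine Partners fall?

Aggregate lobbying expenditures: $2,534 + $10,182 + $7,840 + $7,512 + $5,855 + $8,225 + $10,435 + $10,472 + $7,243 + $2,246 + $4,772 = $77,316.
$75,000 < $77,316 ≤ $81,000, so Tier 2 applies.

Tier 2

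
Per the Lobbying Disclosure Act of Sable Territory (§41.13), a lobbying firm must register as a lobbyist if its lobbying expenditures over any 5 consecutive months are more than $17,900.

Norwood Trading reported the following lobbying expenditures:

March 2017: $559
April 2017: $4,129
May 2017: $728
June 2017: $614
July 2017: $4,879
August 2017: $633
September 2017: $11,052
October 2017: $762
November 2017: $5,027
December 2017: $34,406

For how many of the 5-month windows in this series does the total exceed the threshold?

4

March 2017–July 2017: $559 + $4,129 + $728 + $614 + $4,879 = $10,909 (under)
April 2017–August 2017: $4,129 + $728 + $614 + $4,879 + $633 = $10,983 (under)
May 2017–September 2017: $728 + $614 + $4,879 + $633 + $11,052 = $17,906 (over)
June 2017–October 2017: $614 + $4,879 + $633 + $11,052 + $762 = $17,940 (over)
July 2017–November 2017: $4,879 + $633 + $11,052 + $762 + $5,027 = $22,353 (over)
August 2017–December 2017: $633 + $11,052 + $762 + $5,027 + $34,406 = $51,880 (over)
4 windows exceed the threshold.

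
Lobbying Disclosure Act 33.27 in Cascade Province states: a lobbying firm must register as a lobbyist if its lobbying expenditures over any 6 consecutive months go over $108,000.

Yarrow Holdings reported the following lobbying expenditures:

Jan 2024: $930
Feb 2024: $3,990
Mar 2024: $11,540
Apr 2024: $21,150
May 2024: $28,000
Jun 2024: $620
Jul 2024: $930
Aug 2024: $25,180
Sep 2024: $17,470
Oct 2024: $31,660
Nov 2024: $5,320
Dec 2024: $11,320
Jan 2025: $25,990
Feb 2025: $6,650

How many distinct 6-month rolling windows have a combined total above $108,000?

Jan 2024–Jun 2024: $930 + $3,990 + $11,540 + $21,150 + $28,000 + $620 = $66,230 (under)
Feb 2024–Jul 2024: $3,990 + $11,540 + $21,150 + $28,000 + $620 + $930 = $66,230 (under)
Mar 2024–Aug 2024: $11,540 + $21,150 + $28,000 + $620 + $930 + $25,180 = $87,420 (under)
Apr 2024–Sep 2024: $21,150 + $28,000 + $620 + $930 + $25,180 + $17,470 = $93,350 (under)
May 2024–Oct 2024: $28,000 + $620 + $930 + $25,180 + $17,470 + $31,660 = $103,860 (under)
Jun 2024–Nov 2024: $620 + $930 + $25,180 + $17,470 + $31,660 + $5,320 = $81,180 (under)
Jul 2024–Dec 2024: $930 + $25,180 + $17,470 + $31,660 + $5,320 + $11,320 = $91,880 (under)
Aug 2024–Jan 2025: $25,180 + $17,470 + $31,660 + $5,320 + $11,320 + $25,990 = $116,940 (over)
Sep 2024–Feb 2025: $17,470 + $31,660 + $5,320 + $11,320 + $25,990 + $6,650 = $98,410 (under)
1 window exceeds the threshold.

1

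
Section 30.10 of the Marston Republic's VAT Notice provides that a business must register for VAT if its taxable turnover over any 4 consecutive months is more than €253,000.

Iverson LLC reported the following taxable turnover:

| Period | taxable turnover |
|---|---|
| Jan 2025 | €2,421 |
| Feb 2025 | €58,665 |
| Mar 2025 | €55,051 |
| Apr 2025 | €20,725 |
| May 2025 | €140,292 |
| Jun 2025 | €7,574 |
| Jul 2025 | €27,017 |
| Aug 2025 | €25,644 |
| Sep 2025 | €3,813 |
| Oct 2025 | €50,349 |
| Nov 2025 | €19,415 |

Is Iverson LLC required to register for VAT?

Jan 2025–Apr 2025: €2,421 + €58,665 + €55,051 + €20,725 = €136,862 (under)
Feb 2025–May 2025: €58,665 + €55,051 + €20,725 + €140,292 = €274,733 (over)
Mar 2025–Jun 2025: €55,051 + €20,725 + €140,292 + €7,574 = €223,642 (under)
Apr 2025–Jul 2025: €20,725 + €140,292 + €7,574 + €27,017 = €195,608 (under)
May 2025–Aug 2025: €140,292 + €7,574 + €27,017 + €25,644 = €200,527 (under)
Jun 2025–Sep 2025: €7,574 + €27,017 + €25,644 + €3,813 = €64,048 (under)
Jul 2025–Oct 2025: €27,017 + €25,644 + €3,813 + €50,349 = €106,823 (under)
Aug 2025–Nov 2025: €25,644 + €3,813 + €50,349 + €19,415 = €99,221 (under)
At least one window exceeds €253,000.

Yes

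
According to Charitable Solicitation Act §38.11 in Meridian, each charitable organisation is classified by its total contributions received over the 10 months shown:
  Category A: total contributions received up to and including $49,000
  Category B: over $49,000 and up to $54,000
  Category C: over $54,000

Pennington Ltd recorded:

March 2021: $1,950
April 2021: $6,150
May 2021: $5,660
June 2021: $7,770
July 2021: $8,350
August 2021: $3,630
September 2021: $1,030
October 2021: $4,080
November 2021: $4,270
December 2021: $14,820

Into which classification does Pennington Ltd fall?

Category C

Total contributions received: $1,950 + $6,150 + $5,660 + $7,770 + $8,350 + $3,630 + $1,030 + $4,080 + $4,270 + $14,820 = $57,710.
$57,710 > $54,000, so Category C applies.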